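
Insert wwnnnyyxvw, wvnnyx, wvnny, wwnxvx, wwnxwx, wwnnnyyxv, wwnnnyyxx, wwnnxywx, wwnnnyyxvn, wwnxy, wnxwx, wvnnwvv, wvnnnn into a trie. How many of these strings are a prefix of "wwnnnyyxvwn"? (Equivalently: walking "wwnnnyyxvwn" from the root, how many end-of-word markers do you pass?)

2

Check each prefix of "wwnnnyyxvwn" against the stored set — each match is an end-marker on the path.
Prefixes of the query that are stored words: "wwnnnyyxv", "wwnnnyyxvw"
Count: 2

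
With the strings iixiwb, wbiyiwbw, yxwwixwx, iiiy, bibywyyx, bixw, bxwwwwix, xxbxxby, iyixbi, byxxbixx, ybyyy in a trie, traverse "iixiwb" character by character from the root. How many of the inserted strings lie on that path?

Walk "iixiwb" from the root; an end-of-word marker is hit whenever a stored word is a prefix of "iixiwb".
Prefixes of the query that are stored words: "iixiwb"
Count: 1

1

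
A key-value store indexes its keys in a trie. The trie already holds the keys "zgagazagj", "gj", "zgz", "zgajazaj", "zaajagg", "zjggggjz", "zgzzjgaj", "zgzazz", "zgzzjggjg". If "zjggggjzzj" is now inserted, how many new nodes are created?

2

"zjggggjz" is already a path in the trie; the remaining "zj" must be added.
Each of the 2 remaining characters creates one node.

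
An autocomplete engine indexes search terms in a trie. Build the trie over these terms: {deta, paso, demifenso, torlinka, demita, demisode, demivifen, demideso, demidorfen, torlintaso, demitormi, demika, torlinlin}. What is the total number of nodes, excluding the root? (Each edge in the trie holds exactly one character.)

Count nodes per top-level branch (shared prefixes stored once):
  'd'-branch (demideso, demidorfen, demifenso, demika, demisode, demita, demitormi, demivifen, deta): 37 nodes
  'p'-branch (paso): 4 nodes
  't'-branch (torlinka, torlinlin, torlintaso): 15 nodes
Sum: 56

56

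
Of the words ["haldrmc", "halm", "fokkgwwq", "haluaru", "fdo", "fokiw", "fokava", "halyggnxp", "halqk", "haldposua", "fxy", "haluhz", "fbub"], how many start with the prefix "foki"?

1

Walk to "foki"; the words in its subtree are exactly those with that prefix.
Words under "foki": fokiw
Count: 1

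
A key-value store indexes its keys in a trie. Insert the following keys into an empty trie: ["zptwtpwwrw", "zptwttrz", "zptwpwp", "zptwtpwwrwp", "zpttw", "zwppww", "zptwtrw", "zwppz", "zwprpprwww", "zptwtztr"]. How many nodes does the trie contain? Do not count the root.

37

Trie structure (* marks end of a word):
(root)
└─ z
   ├─ p
   │  └─ t
   │     ├─ t
   │     │  └─ w *
   │     └─ w
   │        ├─ p
   │        │  └─ w
   │        │     └─ p *
   │        └─ t
   │           ├─ p
   │           │  └─ w
   │           │     └─ w
   │           │        └─ r
   │           │           └─ w *
   │           │              └─ p *
   │           ├─ r
   │           │  └─ w *
   │           ├─ t
   │           │  └─ r
   │           │     └─ z *
   │           └─ z
   │              └─ t
   │                 └─ r *
   └─ w
      └─ p
         ├─ p
         │  ├─ w
         │  │  └─ w *
         │  └─ z *
         └─ r
            └─ p
               └─ p
                  └─ r
                     └─ w
                        └─ w
                           └─ w *
Counting every labelled node above: 37.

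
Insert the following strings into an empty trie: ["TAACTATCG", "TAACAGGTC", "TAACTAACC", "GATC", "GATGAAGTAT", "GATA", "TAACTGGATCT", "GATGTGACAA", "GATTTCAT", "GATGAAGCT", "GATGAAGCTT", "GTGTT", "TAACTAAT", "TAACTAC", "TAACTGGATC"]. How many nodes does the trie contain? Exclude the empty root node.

55

Insert word by word; a character creates a node only if that edge doesn't already exist:
  "TAACTATCG" → 9 new (T, A, A, C, T, A, T, C, G)
  "TAACAGGTC" → prefix "TAAC" already present; 5 new (A, G, G, T, C)
  "TAACTAACC" → prefix "TAACTA" already present; 3 new (A, C, C)
  "GATC" → 4 new (G, A, T, C)
  "GATGAAGTAT" → prefix "GAT" already present; 7 new (G, A, A, G, T, A, T)
  "GATA" → prefix "GAT" already present; 1 new (A)
  "TAACTGGATCT" → prefix "TAACT" already present; 6 new (G, G, A, T, C, T)
  "GATGTGACAA" → prefix "GATG" already present; 6 new (T, G, A, C, A, A)
  "GATTTCAT" → prefix "GAT" already present; 5 new (T, T, C, A, T)
  "GATGAAGCT" → prefix "GATGAAG" already present; 2 new (C, T)
  "GATGAAGCTT" → prefix "GATGAAGCT" already present; 1 new (T)
  "GTGTT" → prefix "G" already present; 4 new (T, G, T, T)
  "TAACTAAT" → prefix "TAACTAA" already present; 1 new (T)
  "TAACTAC" → prefix "TAACTA" already present; 1 new (C)
  "TAACTGGATC" → prefix "TAACTGGATC" already present; 0 new (none)
Total nodes = 9 + 5 + 3 + 4 + 7 + 1 + 6 + 6 + 5 + 2 + 1 + 4 + 1 + 1 + 0 = 55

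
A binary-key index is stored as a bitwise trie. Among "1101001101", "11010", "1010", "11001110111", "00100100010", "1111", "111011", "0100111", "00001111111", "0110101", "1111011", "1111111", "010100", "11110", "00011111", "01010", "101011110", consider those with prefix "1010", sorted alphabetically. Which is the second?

Filter for "1010…" and sort: "1010", "101011110"
Position 2: 101011110

101011110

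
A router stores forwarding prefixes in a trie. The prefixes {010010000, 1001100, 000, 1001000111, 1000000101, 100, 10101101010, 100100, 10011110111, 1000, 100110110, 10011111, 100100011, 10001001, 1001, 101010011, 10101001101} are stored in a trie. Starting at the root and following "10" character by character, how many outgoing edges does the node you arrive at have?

2

The children of the "10" node are the distinct next characters among strings starting with "10".
Characters that immediately follow "10" among the stored strings: {0, 1}.
That node has 2 child edges.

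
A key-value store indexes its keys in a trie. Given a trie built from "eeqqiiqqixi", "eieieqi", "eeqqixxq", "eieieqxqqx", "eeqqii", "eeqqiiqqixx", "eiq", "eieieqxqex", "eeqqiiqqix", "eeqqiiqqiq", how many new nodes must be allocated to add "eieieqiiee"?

3

The longest prefix of "eieieqiiee" already in the trie is "eieieqi" (length 7).
So 10 − 7 = 3 new nodes.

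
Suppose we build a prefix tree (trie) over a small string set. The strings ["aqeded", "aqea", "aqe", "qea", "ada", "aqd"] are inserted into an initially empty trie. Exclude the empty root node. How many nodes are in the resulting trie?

For each word, the new-node count is its length minus the longest prefix already in the trie:
  "aqeded" → 6 new (a, q, e, d, e, d)
  "aqea" → prefix "aqe" already present; 1 new (a)
  "aqe" → prefix "aqe" already present; 0 new (none)
  "qea" → 3 new (q, e, a)
  "ada" → prefix "a" already present; 2 new (d, a)
  "aqd" → prefix "aq" already present; 1 new (d)
Total nodes = 6 + 1 + 0 + 3 + 2 + 1 = 13

13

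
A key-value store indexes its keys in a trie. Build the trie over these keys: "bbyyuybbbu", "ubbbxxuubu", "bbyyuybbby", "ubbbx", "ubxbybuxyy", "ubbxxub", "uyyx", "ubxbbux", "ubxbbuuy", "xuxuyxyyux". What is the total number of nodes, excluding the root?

For each word, the new-node count is its length minus the longest prefix already in the trie:
  "bbyyuybbbu" → 10 new (b, b, y, y, u, y, b, b, b, u)
  "ubbbxxuubu" → 10 new (u, b, b, b, x, x, u, u, b, u)
  "bbyyuybbby" → prefix "bbyyuybbb" already present; 1 new (y)
  "ubbbx" → prefix "ubbbx" already present; 0 new (none)
  "ubxbybuxyy" → prefix "ub" already present; 8 new (x, b, y, b, u, x, y, y)
  "ubbxxub" → prefix "ubb" already present; 4 new (x, x, u, b)
  "uyyx" → prefix "u" already present; 3 new (y, y, x)
  "ubxbbux" → prefix "ubxb" already present; 3 new (b, u, x)
  "ubxbbuuy" → prefix "ubxbbu" already present; 2 new (u, y)
  "xuxuyxyyux" → 10 new (x, u, x, u, y, x, y, y, u, x)
Total nodes = 10 + 10 + 1 + 0 + 8 + 4 + 3 + 3 + 2 + 10 = 51

51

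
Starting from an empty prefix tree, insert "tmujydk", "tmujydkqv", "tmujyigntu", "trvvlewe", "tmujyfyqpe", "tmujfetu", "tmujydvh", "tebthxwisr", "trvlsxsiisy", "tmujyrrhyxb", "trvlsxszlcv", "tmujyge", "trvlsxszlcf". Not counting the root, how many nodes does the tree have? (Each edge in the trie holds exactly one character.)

62

For each word, the new-node count is its length minus the longest prefix already in the trie:
  "tmujydk" → 7 new (t, m, u, j, y, d, k)
  "tmujydkqv" → prefix "tmujydk" already present; 2 new (q, v)
  "tmujyigntu" → prefix "tmujy" already present; 5 new (i, g, n, t, u)
  "trvvlewe" → prefix "t" already present; 7 new (r, v, v, l, e, w, e)
  "tmujyfyqpe" → prefix "tmujy" already present; 5 new (f, y, q, p, e)
  "tmujfetu" → prefix "tmuj" already present; 4 new (f, e, t, u)
  "tmujydvh" → prefix "tmujyd" already present; 2 new (v, h)
  "tebthxwisr" → prefix "t" already present; 9 new (e, b, t, h, x, w, i, s, r)
  "trvlsxsiisy" → prefix "trv" already present; 8 new (l, s, x, s, i, i, s, y)
  "tmujyrrhyxb" → prefix "tmujy" already present; 6 new (r, r, h, y, x, b)
  "trvlsxszlcv" → prefix "trvlsxs" already present; 4 new (z, l, c, v)
  "tmujyge" → prefix "tmujy" already present; 2 new (g, e)
  "trvlsxszlcf" → prefix "trvlsxszlc" already present; 1 new (f)
Total nodes = 7 + 2 + 5 + 7 + 5 + 4 + 2 + 9 + 8 + 6 + 4 + 2 + 1 = 62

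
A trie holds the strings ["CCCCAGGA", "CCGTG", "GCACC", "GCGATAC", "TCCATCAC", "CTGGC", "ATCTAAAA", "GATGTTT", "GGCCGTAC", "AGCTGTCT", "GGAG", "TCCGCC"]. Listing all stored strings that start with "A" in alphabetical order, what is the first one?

DFS of the "A" subtree visits, in order: "AGCTGTCT", "ATCTAAAA"
Position 1: AGCTGTCT

AGCTGTCT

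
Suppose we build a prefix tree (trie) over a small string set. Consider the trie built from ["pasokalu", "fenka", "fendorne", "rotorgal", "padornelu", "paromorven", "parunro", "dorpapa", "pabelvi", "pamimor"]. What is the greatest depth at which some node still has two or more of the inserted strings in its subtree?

Equivalently: take the maximum, over all pairs, of their longest common prefix length.
"fendorne" and "fenka" agree on "fen" (3 characters) before diverging; nothing deeper is shared.
Longest shared-prefix length: 3

3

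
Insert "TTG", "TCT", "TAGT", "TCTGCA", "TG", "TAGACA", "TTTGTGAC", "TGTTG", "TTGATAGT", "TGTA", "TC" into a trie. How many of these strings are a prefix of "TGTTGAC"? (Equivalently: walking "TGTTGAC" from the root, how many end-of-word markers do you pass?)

2

Walk "TGTTGAC" from the root; an end-of-word marker is hit whenever a stored word is a prefix of "TGTTGAC".
Prefixes of the query that are stored words: "TG", "TGTTG"
Count: 2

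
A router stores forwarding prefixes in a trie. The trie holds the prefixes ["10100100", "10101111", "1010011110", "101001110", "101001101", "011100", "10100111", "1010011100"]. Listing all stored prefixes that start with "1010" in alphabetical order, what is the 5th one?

Words with prefix "1010", in lexicographic order: "10100100", "101001101", "10100111", "101001110", "1010011100", "1010011110", "10101111"
Position 5: 1010011100

1010011100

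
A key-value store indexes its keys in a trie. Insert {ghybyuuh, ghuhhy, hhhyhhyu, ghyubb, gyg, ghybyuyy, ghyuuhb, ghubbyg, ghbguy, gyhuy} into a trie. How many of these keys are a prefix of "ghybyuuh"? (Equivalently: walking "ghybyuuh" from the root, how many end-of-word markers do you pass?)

1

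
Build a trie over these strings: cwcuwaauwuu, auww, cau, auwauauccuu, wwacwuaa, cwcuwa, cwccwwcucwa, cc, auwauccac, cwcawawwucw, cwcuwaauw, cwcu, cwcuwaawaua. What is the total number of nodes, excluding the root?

Insert word by word; a character creates a node only if that edge doesn't already exist:
  "cwcuwaauwuu" → 11 new (c, w, c, u, w, a, a, u, w, u, u)
  "auww" → 4 new (a, u, w, w)
  "cau" → prefix "c" already present; 2 new (a, u)
  "auwauauccuu" → prefix "auw" already present; 8 new (a, u, a, u, c, c, u, u)
  "wwacwuaa" → 8 new (w, w, a, c, w, u, a, a)
  "cwcuwa" → prefix "cwcuwa" already present; 0 new (none)
  "cwccwwcucwa" → prefix "cwc" already present; 8 new (c, w, w, c, u, c, w, a)
  "cc" → prefix "c" already present; 1 new (c)
  "auwauccac" → prefix "auwau" already present; 4 new (c, c, a, c)
  "cwcawawwucw" → prefix "cwc" already present; 8 new (a, w, a, w, w, u, c, w)
  "cwcuwaauw" → prefix "cwcuwaauw" already present; 0 new (none)
  "cwcu" → prefix "cwcu" already present; 0 new (none)
  "cwcuwaawaua" → prefix "cwcuwaa" already present; 4 new (w, a, u, a)
Total nodes = 11 + 4 + 2 + 8 + 8 + 0 + 8 + 1 + 4 + 8 + 0 + 0 + 4 = 58

58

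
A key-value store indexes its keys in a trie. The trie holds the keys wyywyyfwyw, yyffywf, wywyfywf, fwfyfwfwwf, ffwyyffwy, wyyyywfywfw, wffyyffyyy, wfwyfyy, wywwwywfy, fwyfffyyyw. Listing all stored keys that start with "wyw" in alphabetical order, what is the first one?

Words with prefix "wyw", in lexicographic order: "wywwwywfy", "wywyfywf"
Position 1: wywwwywfy

wywwwywfy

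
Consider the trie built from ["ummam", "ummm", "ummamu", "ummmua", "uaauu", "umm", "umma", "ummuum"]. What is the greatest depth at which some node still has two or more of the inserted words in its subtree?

The deepest shared node is where two words last agree before diverging.
"ummam" and "ummamu" agree on "ummam" (5 characters) before diverging; nothing deeper is shared.
Longest shared-prefix length: 5

5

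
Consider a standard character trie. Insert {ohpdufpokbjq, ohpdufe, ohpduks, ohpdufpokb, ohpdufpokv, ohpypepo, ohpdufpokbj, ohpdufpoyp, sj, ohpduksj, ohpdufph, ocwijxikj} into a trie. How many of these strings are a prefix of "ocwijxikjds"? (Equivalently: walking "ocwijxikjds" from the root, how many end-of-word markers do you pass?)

Walk "ocwijxikjds" from the root; an end-of-word marker is hit whenever a stored word is a prefix of "ocwijxikjds".
Prefixes of the query that are stored words: "ocwijxikj"
Count: 1

1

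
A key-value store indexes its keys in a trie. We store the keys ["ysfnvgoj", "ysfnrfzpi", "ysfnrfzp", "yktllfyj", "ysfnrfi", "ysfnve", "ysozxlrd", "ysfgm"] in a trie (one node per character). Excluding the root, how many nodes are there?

30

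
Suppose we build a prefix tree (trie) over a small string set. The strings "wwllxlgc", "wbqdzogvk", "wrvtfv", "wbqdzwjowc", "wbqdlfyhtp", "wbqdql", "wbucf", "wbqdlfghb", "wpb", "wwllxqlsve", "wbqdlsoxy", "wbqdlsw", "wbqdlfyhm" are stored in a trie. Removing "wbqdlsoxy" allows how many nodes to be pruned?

3

Walk "wbqdlsoxy" from the leaf back toward the root, removing each node that no remaining word uses.
The suffix "oxy" (3 nodes) is used only by "wbqdlsoxy"; the node for "wbqdls" still has the child "w", so pruning stops there.
Nodes removed: 3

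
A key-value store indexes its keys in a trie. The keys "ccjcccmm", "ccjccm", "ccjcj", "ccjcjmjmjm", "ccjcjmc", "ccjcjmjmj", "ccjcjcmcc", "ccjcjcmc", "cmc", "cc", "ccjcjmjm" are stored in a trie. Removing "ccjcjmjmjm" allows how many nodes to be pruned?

1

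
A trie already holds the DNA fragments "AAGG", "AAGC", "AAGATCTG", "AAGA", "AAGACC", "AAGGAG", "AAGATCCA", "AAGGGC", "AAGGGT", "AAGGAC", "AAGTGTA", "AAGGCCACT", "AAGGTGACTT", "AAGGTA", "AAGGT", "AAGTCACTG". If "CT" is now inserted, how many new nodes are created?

2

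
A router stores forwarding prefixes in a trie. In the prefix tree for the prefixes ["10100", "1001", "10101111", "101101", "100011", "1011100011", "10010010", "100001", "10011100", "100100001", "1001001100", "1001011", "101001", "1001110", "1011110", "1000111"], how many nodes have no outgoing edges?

12

Leaves are exactly the stored words that no other stored word extends.
Those words: "100001", "1000111", "100100001", "10010010", "1001001100", "1001011", "10011100", "101001", "10101111", "101101", "1011100011", "1011110"
Leaf count: 12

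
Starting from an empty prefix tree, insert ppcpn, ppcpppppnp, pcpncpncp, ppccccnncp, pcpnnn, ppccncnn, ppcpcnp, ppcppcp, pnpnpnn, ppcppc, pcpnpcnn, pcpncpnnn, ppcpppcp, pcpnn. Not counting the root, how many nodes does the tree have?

Insert word by word; a character creates a node only if that edge doesn't already exist:
  "ppcpn" → 5 new (p, p, c, p, n)
  "ppcpppppnp" → prefix "ppcp" already present; 6 new (p, p, p, p, n, p)
  "pcpncpncp" → prefix "p" already present; 8 new (c, p, n, c, p, n, c, p)
  "ppccccnncp" → prefix "ppc" already present; 7 new (c, c, c, n, n, c, p)
  "pcpnnn" → prefix "pcpn" already present; 2 new (n, n)
  "ppccncnn" → prefix "ppcc" already present; 4 new (n, c, n, n)
  "ppcpcnp" → prefix "ppcp" already present; 3 new (c, n, p)
  "ppcppcp" → prefix "ppcpp" already present; 2 new (c, p)
  "pnpnpnn" → prefix "p" already present; 6 new (n, p, n, p, n, n)
  "ppcppc" → prefix "ppcppc" already present; 0 new (none)
  "pcpnpcnn" → prefix "pcpn" already present; 4 new (p, c, n, n)
  "pcpncpnnn" → prefix "pcpncpn" already present; 2 new (n, n)
  "ppcpppcp" → prefix "ppcppp" already present; 2 new (c, p)
  "pcpnn" → prefix "pcpnn" already present; 0 new (none)
Total nodes = 5 + 6 + 8 + 7 + 2 + 4 + 3 + 2 + 6 + 0 + 4 + 2 + 2 + 0 = 51

51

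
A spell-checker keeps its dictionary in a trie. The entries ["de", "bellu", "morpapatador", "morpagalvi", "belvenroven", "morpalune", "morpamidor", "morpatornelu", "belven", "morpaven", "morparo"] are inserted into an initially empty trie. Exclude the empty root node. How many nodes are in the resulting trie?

53

Insert word by word; a character creates a node only if that edge doesn't already exist:
  "de" → 2 new (d, e)
  "bellu" → 5 new (b, e, l, l, u)
  "morpapatador" → 12 new (m, o, r, p, a, p, a, t, a, d, o, r)
  "morpagalvi" → prefix "morpa" already present; 5 new (g, a, l, v, i)
  "belvenroven" → prefix "bel" already present; 8 new (v, e, n, r, o, v, e, n)
  "morpalune" → prefix "morpa" already present; 4 new (l, u, n, e)
  "morpamidor" → prefix "morpa" already present; 5 new (m, i, d, o, r)
  "morpatornelu" → prefix "morpa" already present; 7 new (t, o, r, n, e, l, u)
  "belven" → prefix "belven" already present; 0 new (none)
  "morpaven" → prefix "morpa" already present; 3 new (v, e, n)
  "morparo" → prefix "morpa" already present; 2 new (r, o)
Total nodes = 2 + 5 + 12 + 5 + 8 + 4 + 5 + 7 + 0 + 3 + 2 = 53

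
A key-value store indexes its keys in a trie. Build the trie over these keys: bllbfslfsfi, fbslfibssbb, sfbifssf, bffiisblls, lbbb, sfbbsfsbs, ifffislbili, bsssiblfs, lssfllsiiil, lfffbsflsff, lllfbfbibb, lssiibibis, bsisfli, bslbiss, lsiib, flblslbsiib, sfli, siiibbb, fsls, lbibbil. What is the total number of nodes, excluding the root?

For each word, the new-node count is its length minus the longest prefix already in the trie:
  "bllbfslfsfi" → 11 new (b, l, l, b, f, s, l, f, s, f, i)
  "fbslfibssbb" → 11 new (f, b, s, l, f, i, b, s, s, b, b)
  "sfbifssf" → 8 new (s, f, b, i, f, s, s, f)
  "bffiisblls" → prefix "b" already present; 9 new (f, f, i, i, s, b, l, l, s)
  "lbbb" → 4 new (l, b, b, b)
  "sfbbsfsbs" → prefix "sfb" already present; 6 new (b, s, f, s, b, s)
  "ifffislbili" → 11 new (i, f, f, f, i, s, l, b, i, l, i)
  "bsssiblfs" → prefix "b" already present; 8 new (s, s, s, i, b, l, f, s)
  "lssfllsiiil" → prefix "l" already present; 10 new (s, s, f, l, l, s, i, i, i, l)
  "lfffbsflsff" → prefix "l" already present; 10 new (f, f, f, b, s, f, l, s, f, f)
  "lllfbfbibb" → prefix "l" already present; 9 new (l, l, f, b, f, b, i, b, b)
  "lssiibibis" → prefix "lss" already present; 7 new (i, i, b, i, b, i, s)
  "bsisfli" → prefix "bs" already present; 5 new (i, s, f, l, i)
  "bslbiss" → prefix "bs" already present; 5 new (l, b, i, s, s)
  "lsiib" → prefix "ls" already present; 3 new (i, i, b)
  "flblslbsiib" → prefix "f" already present; 10 new (l, b, l, s, l, b, s, i, i, b)
  "sfli" → prefix "sf" already present; 2 new (l, i)
  "siiibbb" → prefix "s" already present; 6 new (i, i, i, b, b, b)
  "fsls" → prefix "f" already present; 3 new (s, l, s)
  "lbibbil" → prefix "lb" already present; 5 new (i, b, b, i, l)
Total nodes = 11 + 11 + 8 + 9 + 4 + 6 + 11 + 8 + 10 + 10 + 9 + 7 + 5 + 5 + 3 + 10 + 2 + 6 + 3 + 5 = 143

143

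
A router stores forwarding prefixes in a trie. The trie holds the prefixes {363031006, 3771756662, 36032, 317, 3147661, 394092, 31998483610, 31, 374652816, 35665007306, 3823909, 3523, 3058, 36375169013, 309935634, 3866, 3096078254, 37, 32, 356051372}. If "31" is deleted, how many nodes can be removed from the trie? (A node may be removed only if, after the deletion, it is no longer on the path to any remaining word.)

A node on "31"'s path can go only if nothing else ends at it or branches off below it.
Every node on "31" is still needed (e.g. by "317"), so nothing is freed.
Nodes removed: 0

0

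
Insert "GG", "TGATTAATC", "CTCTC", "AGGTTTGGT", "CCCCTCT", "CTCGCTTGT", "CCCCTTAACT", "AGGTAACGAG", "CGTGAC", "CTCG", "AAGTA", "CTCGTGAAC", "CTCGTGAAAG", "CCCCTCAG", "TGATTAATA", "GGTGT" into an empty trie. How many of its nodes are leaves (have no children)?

14

Leaves are exactly the stored words that no other stored word extends.
Those words: "AAGTA", "AGGTAACGAG", "AGGTTTGGT", "CCCCTCAG", "CCCCTCT", "CCCCTTAACT", "CGTGAC", "CTCGCTTGT", "CTCGTGAAAG", "CTCGTGAAC", "CTCTC", "GGTGT", "TGATTAATA", "TGATTAATC"
Leaf count: 14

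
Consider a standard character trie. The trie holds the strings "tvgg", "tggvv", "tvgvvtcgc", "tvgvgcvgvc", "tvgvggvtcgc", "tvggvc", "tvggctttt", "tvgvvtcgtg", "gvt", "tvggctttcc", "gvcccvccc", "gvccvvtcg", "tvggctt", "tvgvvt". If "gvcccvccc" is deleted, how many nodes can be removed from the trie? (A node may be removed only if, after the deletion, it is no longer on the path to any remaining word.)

After clearing the end-marker at "gvcccvccc", prune upward until reaching a node still needed by another word.
The suffix "cvccc" (5 nodes) is used only by "gvcccvccc"; the node for "gvcc" still has the child "v", so pruning stops there.
Nodes removed: 5

5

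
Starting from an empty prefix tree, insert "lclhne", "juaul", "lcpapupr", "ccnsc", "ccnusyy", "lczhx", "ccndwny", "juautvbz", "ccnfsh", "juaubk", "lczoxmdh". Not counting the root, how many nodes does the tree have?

For each word, the new-node count is its length minus the longest prefix already in the trie:
  "lclhne" → 6 new (l, c, l, h, n, e)
  "juaul" → 5 new (j, u, a, u, l)
  "lcpapupr" → prefix "lc" already present; 6 new (p, a, p, u, p, r)
  "ccnsc" → 5 new (c, c, n, s, c)
  "ccnusyy" → prefix "ccn" already present; 4 new (u, s, y, y)
  "lczhx" → prefix "lc" already present; 3 new (z, h, x)
  "ccndwny" → prefix "ccn" already present; 4 new (d, w, n, y)
  "juautvbz" → prefix "juau" already present; 4 new (t, v, b, z)
  "ccnfsh" → prefix "ccn" already present; 3 new (f, s, h)
  "juaubk" → prefix "juau" already present; 2 new (b, k)
  "lczoxmdh" → prefix "lcz" already present; 5 new (o, x, m, d, h)
Total nodes = 6 + 5 + 6 + 5 + 4 + 3 + 4 + 4 + 3 + 2 + 5 = 47

47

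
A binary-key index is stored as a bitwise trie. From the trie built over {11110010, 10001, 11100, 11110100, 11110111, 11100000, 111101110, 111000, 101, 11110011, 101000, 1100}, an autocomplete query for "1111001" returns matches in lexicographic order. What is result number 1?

DFS of the "1111001" subtree visits, in order: "11110010", "11110011"
The 1st is 11110010.

11110010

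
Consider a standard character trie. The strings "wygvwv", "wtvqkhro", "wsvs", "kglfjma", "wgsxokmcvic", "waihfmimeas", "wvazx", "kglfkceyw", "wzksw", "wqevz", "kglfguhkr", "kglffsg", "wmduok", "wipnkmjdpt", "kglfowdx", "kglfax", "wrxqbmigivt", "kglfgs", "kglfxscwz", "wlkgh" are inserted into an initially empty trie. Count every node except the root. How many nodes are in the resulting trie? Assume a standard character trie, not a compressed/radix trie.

108

For each word, the new-node count is its length minus the longest prefix already in the trie:
  "wygvwv" → 6 new (w, y, g, v, w, v)
  "wtvqkhro" → prefix "w" already present; 7 new (t, v, q, k, h, r, o)
  "wsvs" → prefix "w" already present; 3 new (s, v, s)
  "kglfjma" → 7 new (k, g, l, f, j, m, a)
  "wgsxokmcvic" → prefix "w" already present; 10 new (g, s, x, o, k, m, c, v, i, c)
  "waihfmimeas" → prefix "w" already present; 10 new (a, i, h, f, m, i, m, e, a, s)
  "wvazx" → prefix "w" already present; 4 new (v, a, z, x)
  "kglfkceyw" → prefix "kglf" already present; 5 new (k, c, e, y, w)
  "wzksw" → prefix "w" already present; 4 new (z, k, s, w)
  "wqevz" → prefix "w" already present; 4 new (q, e, v, z)
  "kglfguhkr" → prefix "kglf" already present; 5 new (g, u, h, k, r)
  "kglffsg" → prefix "kglf" already present; 3 new (f, s, g)
  "wmduok" → prefix "w" already present; 5 new (m, d, u, o, k)
  "wipnkmjdpt" → prefix "w" already present; 9 new (i, p, n, k, m, j, d, p, t)
  "kglfowdx" → prefix "kglf" already present; 4 new (o, w, d, x)
  "kglfax" → prefix "kglf" already present; 2 new (a, x)
  "wrxqbmigivt" → prefix "w" already present; 10 new (r, x, q, b, m, i, g, i, v, t)
  "kglfgs" → prefix "kglfg" already present; 1 new (s)
  "kglfxscwz" → prefix "kglf" already present; 5 new (x, s, c, w, z)
  "wlkgh" → prefix "w" already present; 4 new (l, k, g, h)
Total nodes = 6 + 7 + 3 + 7 + 10 + 10 + 4 + 5 + 4 + 4 + 5 + 3 + 5 + 9 + 4 + 2 + 10 + 1 + 5 + 4 = 108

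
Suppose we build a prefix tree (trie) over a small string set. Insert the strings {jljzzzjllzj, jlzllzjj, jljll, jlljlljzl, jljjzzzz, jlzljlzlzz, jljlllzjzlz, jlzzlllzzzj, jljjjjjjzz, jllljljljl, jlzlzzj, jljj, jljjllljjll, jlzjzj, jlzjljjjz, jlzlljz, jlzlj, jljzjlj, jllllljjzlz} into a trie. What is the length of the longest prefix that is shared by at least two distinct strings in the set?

5

The deepest shared node is where two words last agree before diverging.
e.g. "jljll" and "jljlllzjzlz" share the prefix "jljll" of length 5; no pair shares a longer one.
Longest shared-prefix length: 5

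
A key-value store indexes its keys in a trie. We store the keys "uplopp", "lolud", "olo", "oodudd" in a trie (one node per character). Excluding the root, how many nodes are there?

19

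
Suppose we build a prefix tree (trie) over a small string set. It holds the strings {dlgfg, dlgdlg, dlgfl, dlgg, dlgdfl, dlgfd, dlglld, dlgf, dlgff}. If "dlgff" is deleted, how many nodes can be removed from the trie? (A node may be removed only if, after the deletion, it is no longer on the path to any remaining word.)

After clearing the end-marker at "dlgff", prune upward until reaching a node still needed by another word.
The suffix "f" (1 node) is used only by "dlgff"; the node for "dlgf" still has the child "g", so pruning stops there.
Nodes removed: 1

1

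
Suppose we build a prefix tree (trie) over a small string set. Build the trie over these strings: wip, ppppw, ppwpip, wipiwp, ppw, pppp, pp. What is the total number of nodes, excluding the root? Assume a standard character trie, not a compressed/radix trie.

15

Count nodes per top-level branch (shared prefixes stored once):
  'p'-branch (pp, pppp, ppppw, ppw, ppwpip): 9 nodes
  'w'-branch (wip, wipiwp): 6 nodes
Sum: 15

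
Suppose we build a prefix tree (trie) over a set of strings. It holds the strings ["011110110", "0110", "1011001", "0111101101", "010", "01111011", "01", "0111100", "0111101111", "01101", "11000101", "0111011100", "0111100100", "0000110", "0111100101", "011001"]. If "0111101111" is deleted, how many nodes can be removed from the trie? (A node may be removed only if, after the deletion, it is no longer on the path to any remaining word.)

2

Walk "0111101111" from the leaf back toward the root, removing each node that no remaining word uses.
The suffix "11" (2 nodes) is used only by "0111101111"; the node for "01111011" still has the child "0", so pruning stops there.
Nodes removed: 2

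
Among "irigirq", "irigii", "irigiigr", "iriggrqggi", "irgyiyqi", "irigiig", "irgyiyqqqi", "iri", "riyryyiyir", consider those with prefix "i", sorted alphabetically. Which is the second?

Filter for "i…" and sort: "irgyiyqi", "irgyiyqqqi", "iri", "iriggrqggi", "irigii", "irigiig", "irigiigr", "irigirq"
The 2nd is irgyiyqqqi.

irgyiyqqqi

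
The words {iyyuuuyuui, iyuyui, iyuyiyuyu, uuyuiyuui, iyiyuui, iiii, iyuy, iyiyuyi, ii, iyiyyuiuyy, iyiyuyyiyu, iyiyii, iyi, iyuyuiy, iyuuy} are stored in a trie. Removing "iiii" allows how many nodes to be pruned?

After clearing the end-marker at "iiii", prune upward until reaching a node still needed by another word.
The suffix "ii" (2 nodes) is used only by "iiii"; "ii" is itself a stored word, so pruning stops there.
Nodes removed: 2

2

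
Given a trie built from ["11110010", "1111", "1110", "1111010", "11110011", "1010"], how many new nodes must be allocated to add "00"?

No existing word starts with "0", so every character of "00" needs a new node.
2 − 0 = 2 new nodes.

2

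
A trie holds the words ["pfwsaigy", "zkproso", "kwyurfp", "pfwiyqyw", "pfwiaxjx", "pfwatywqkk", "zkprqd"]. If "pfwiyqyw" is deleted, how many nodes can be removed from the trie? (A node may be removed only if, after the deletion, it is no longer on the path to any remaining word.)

Walk "pfwiyqyw" from the leaf back toward the root, removing each node that no remaining word uses.
The suffix "yqyw" (4 nodes) is used only by "pfwiyqyw"; the node for "pfwi" still has the child "a", so pruning stops there.
Nodes removed: 4

4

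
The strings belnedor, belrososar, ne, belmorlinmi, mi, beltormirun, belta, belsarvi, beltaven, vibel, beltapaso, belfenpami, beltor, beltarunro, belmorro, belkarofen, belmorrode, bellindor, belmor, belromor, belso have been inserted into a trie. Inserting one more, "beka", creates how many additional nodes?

2

"be" is already a path in the trie; the remaining "ka" must be added.
New nodes needed: |"beka"| − 2 = 4 − 2 = 2.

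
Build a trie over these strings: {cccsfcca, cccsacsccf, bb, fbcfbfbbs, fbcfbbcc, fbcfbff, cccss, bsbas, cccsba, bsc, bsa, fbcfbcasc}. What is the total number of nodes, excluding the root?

Insert word by word; a character creates a node only if that edge doesn't already exist:
  "cccsfcca" → 8 new (c, c, c, s, f, c, c, a)
  "cccsacsccf" → prefix "cccs" already present; 6 new (a, c, s, c, c, f)
  "bb" → 2 new (b, b)
  "fbcfbfbbs" → 9 new (f, b, c, f, b, f, b, b, s)
  "fbcfbbcc" → prefix "fbcfb" already present; 3 new (b, c, c)
  "fbcfbff" → prefix "fbcfbf" already present; 1 new (f)
  "cccss" → prefix "cccs" already present; 1 new (s)
  "bsbas" → prefix "b" already present; 4 new (s, b, a, s)
  "cccsba" → prefix "cccs" already present; 2 new (b, a)
  "bsc" → prefix "bs" already present; 1 new (c)
  "bsa" → prefix "bs" already present; 1 new (a)
  "fbcfbcasc" → prefix "fbcfb" already present; 4 new (c, a, s, c)
Total nodes = 8 + 6 + 2 + 9 + 3 + 1 + 1 + 4 + 2 + 1 + 1 + 4 = 42

42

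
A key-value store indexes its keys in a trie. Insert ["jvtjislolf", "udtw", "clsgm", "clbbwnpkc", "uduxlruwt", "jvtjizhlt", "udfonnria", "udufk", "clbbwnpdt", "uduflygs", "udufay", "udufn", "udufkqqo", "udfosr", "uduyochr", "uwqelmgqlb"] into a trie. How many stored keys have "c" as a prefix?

3

Traverse to the node for "c", then collect every word in that subtree.
Words under "c": clbbwnpdt, clbbwnpkc, clsgm
Count: 3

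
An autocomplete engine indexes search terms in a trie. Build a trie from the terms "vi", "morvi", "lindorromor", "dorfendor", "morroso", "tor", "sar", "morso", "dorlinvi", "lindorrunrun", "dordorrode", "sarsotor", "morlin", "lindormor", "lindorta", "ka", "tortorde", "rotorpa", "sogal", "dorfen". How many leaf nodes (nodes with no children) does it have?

17

Leaves are exactly the stored words that no other stored word extends.
Those words: "dordorrode", "dorfendor", "dorlinvi", "ka", "lindormor", "lindorromor", "lindorrunrun", "lindorta", "morlin", "morroso", "morso", "morvi", "rotorpa", "sarsotor", "sogal", "tortorde", "vi"
Leaf count: 17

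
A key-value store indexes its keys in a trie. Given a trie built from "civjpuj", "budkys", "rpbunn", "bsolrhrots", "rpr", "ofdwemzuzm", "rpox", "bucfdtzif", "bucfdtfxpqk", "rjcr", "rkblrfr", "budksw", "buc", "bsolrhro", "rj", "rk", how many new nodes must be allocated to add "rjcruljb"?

4

Walking "rjcruljb" from the root, the first 4 characters ("rjcr") follow existing edges; "u" is the first miss.
New nodes needed: |"rjcruljb"| − 4 = 8 − 4 = 4.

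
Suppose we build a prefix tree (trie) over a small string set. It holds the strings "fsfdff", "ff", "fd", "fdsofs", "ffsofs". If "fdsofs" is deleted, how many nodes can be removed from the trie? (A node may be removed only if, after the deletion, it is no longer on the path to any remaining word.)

After clearing the end-marker at "fdsofs", prune upward until reaching a node still needed by another word.
The suffix "sofs" (4 nodes) is used only by "fdsofs"; "fd" is itself a stored word, so pruning stops there.
Nodes removed: 4

4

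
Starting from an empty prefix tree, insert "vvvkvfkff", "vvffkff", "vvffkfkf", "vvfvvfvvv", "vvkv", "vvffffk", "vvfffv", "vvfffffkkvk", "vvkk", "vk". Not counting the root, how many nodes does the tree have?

35

Count nodes per top-level branch (shared prefixes stored once):
  'v'-branch (vk, vvfffffkkvk, vvffffk, vvfffv, vvffkff, vvffkfkf, vvfvvfvvv, vvkk, vvkv, vvvkvfkff): 35 nodes
Sum: 35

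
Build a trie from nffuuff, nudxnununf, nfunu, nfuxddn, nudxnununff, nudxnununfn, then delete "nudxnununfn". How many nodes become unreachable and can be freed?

1

A node on "nudxnununfn"'s path can go only if nothing else ends at it or branches off below it.
The suffix "n" (1 node) is used only by "nudxnununfn"; the node for "nudxnununf" still has the child "f", so pruning stops there.
Nodes removed: 1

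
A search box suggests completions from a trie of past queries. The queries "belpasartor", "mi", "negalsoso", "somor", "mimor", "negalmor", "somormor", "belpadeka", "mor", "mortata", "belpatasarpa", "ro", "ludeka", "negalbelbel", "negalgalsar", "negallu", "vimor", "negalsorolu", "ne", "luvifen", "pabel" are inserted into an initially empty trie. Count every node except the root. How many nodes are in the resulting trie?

Count nodes per top-level branch (shared prefixes stored once):
  'b'-branch (belpadeka, belpasartor, belpatasarpa): 22 nodes
  'l'-branch (ludeka, luvifen): 11 nodes
  'm'-branch (mi, mimor, mor, mortata): 11 nodes
  'n'-branch (ne, negalbelbel, negalgalsar, negallu, negalmor, negalsorolu, negalsoso): 30 nodes
  'p'-branch (pabel): 5 nodes
  'r'-branch (ro): 2 nodes
  's'-branch (somor, somormor): 8 nodes
  'v'-branch (vimor): 5 nodes
Sum: 94

94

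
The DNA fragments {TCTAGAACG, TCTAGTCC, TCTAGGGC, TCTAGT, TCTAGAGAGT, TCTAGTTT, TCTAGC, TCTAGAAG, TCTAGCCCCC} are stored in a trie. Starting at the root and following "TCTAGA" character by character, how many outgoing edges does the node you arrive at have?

2

Walk "TCTAGA" from the root, arriving at one node.
Distinct next characters after "TCTAGA": A, G.
That node has 2 child edges.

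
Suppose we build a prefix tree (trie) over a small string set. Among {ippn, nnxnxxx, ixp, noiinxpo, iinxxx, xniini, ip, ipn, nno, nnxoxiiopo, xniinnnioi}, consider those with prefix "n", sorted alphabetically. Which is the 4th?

noiinxpo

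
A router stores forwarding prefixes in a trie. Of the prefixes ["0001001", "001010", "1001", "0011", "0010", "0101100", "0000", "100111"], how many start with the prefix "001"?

Walk to "001"; the words in its subtree are exactly those with that prefix.
Words under "001": 0010, 001010, 0011
Count: 3

3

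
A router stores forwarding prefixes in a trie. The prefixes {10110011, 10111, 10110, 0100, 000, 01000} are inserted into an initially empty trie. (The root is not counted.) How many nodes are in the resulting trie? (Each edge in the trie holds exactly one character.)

Trace insertions, counting only characters that open a new branch:
  "10110011" → 8 new (1, 0, 1, 1, 0, 0, 1, 1)
  "10111" → prefix "1011" already present; 1 new (1)
  "10110" → prefix "10110" already present; 0 new (none)
  "0100" → 4 new (0, 1, 0, 0)
  "000" → prefix "0" already present; 2 new (0, 0)
  "01000" → prefix "0100" already present; 1 new (0)
Total nodes = 8 + 1 + 0 + 4 + 2 + 1 = 16

16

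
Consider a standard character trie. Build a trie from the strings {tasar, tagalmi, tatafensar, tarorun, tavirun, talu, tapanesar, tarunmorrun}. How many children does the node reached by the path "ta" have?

Walk "ta" from the root, arriving at one node.
Distinct next characters after "ta": g, l, p, r, s, t, v.
That node has 7 child edges.

7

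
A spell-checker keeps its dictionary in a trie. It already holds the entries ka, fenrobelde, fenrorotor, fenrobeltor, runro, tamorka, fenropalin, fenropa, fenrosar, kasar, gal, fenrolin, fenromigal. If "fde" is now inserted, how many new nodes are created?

The longest prefix of "fde" already in the trie is "f" (length 1).
Each of the 2 remaining characters creates one node.

2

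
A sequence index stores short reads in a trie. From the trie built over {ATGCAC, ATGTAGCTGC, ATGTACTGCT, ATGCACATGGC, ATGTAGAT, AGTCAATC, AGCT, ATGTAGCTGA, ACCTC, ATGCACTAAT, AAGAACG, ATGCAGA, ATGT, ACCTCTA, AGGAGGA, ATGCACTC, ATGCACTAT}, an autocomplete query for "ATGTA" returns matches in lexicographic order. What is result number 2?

ATGTAGAT

DFS of the "ATGTA" subtree visits, in order: "ATGTACTGCT", "ATGTAGAT", "ATGTAGCTGA", "ATGTAGCTGC"
The 2nd is ATGTAGAT.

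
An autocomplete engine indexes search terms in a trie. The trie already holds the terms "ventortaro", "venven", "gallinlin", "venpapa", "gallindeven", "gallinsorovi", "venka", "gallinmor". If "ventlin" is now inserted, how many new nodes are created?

3

The longest prefix of "ventlin" already in the trie is "vent" (length 4).
Each of the 3 remaining characters creates one node.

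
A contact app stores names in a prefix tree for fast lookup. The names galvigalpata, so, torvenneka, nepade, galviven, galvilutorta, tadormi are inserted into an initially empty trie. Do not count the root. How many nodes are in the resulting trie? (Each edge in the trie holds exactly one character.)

Count nodes per top-level branch (shared prefixes stored once):
  'g'-branch (galvigalpata, galvilutorta, galviven): 22 nodes
  'n'-branch (nepade): 6 nodes
  's'-branch (so): 2 nodes
  't'-branch (tadormi, torvenneka): 16 nodes
Sum: 46

46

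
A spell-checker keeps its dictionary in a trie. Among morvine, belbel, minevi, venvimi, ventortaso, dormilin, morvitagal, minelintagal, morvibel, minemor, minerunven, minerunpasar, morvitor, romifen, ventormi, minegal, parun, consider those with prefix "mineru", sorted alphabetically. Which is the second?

minerunven

DFS of the "mineru" subtree visits, in order: "minerunpasar", "minerunven"
The 2nd is minerunven.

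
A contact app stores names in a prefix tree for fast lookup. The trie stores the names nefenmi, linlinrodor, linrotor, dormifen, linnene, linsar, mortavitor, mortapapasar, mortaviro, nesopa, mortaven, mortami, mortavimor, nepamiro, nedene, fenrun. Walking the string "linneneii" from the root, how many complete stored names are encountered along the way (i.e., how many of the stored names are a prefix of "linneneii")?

1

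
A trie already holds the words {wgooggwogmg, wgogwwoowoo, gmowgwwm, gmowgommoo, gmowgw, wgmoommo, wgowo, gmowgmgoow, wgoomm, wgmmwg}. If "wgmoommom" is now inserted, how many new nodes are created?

1

Walking "wgmoommom" from the root, the first 8 characters ("wgmoommo") follow existing edges; "m" is the first miss.
So 9 − 8 = 1 new nodes.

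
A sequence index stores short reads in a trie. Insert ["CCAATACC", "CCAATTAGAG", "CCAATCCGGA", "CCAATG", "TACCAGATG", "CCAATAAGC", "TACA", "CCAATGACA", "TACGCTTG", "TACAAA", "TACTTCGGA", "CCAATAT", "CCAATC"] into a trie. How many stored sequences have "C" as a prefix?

8

Filter for entries beginning with "C":
Words under "C": CCAATAAGC, CCAATACC, CCAATAT, CCAATC, CCAATCCGGA, CCAATG, CCAATGACA, CCAATTAGAG
Count: 8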